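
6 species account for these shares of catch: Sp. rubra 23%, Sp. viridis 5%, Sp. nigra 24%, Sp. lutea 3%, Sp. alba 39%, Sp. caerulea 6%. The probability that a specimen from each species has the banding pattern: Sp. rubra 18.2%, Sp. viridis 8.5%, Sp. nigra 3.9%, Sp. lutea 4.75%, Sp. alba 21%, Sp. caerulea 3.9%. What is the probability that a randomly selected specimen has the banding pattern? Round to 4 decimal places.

Compute prior × likelihood for every hypothesis:
  Sp. rubra: 0.23 × 0.182 = 0.04186
  Sp. viridis: 0.05 × 0.085 = 0.00425
  Sp. nigra: 0.24 × 0.039 = 0.00936
  Sp. lutea: 0.03 × 0.0475 = 0.001425
  Sp. alba: 0.39 × 0.21 = 0.0819
  Sp. caerulea: 0.06 × 0.039 = 0.00234
P(banded) = 0.04186 + 0.00425 + 0.00936 + 0.001425 + 0.0819 + 0.00234 = 0.141135 → 0.1411.

0.1411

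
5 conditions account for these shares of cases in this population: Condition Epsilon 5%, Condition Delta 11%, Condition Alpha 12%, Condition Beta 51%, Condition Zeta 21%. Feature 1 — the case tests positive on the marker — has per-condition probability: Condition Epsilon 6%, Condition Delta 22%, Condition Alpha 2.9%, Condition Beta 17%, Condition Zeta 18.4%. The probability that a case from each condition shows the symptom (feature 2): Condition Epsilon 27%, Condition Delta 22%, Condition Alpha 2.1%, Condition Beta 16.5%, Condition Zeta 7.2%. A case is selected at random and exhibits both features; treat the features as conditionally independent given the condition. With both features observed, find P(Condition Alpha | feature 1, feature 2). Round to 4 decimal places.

0.0031

By Bayes' rule, posterior ∝ prior × likelihood:
  Condition Epsilon: 0.05 × 0.06 × 0.27 = 0.00081
  Condition Delta: 0.11 × 0.22 × 0.22 = 0.005324
  Condition Alpha: 0.12 × 0.029 × 0.021 = 0.00007308
  Condition Beta: 0.51 × 0.17 × 0.165 = 0.0143055
  Condition Zeta: 0.21 × 0.184 × 0.072 = 0.00278208
Total = 0.02329466.
P(Condition Alpha | evidence) = 0.00007308 / 0.02329466 ≈ 0.0031.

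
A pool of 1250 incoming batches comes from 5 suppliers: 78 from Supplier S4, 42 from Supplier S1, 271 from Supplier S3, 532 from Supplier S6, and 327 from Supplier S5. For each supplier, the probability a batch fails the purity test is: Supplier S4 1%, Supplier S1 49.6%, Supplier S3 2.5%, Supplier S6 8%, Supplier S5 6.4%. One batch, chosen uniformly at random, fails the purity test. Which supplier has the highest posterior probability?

Supplier S6

By Bayes' rule, posterior ∝ prior × likelihood:
  Supplier S4: 0.0624 × 0.01 = 0.000624
  Supplier S1: 0.0336 × 0.496 = 0.0166656
  Supplier S3: 0.2168 × 0.025 = 0.00542
  Supplier S6: 0.4256 × 0.08 = 0.034048
  Supplier S5: 0.2616 × 0.064 = 0.0167424
Normalizing constant = 0.0735.
Largest term belongs to Supplier S6, so Supplier S6 is most probable.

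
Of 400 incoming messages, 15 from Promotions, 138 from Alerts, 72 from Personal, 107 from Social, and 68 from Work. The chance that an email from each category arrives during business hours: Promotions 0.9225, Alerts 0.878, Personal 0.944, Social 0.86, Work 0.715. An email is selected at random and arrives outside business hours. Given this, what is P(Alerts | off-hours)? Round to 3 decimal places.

Taking complements, P(off-hours | each) = Promotions 0.0775, Alerts 0.122, Personal 0.056, Social 0.14, Work 0.285.
By Bayes' rule, posterior ∝ prior × likelihood:
  Promotions: 0.0375 × 0.0775 = 0.00290625
  Alerts: 0.345 × 0.122 = 0.04209
  Personal: 0.18 × 0.056 = 0.01008
  Social: 0.2675 × 0.14 = 0.03745
  Work: 0.17 × 0.285 = 0.04845
Normalizing constant = 0.14097625.
P(Alerts | evidence) = 0.04209 / 0.14097625 ≈ 0.299.

0.299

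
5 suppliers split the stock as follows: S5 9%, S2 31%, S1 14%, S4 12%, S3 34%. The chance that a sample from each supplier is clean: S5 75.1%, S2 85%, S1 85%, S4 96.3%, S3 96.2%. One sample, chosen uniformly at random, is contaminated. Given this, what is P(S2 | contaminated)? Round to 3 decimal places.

0.433

Taking complements, P(contaminated | each) = S5 0.249, S2 0.15, S1 0.15, S4 0.037, S3 0.038.
Prior × likelihood for each hypothesis:
  S5: 0.09 × 0.249 = 0.02241
  S2: 0.31 × 0.15 = 0.0465
  S1: 0.14 × 0.15 = 0.021
  S4: 0.12 × 0.037 = 0.00444
  S3: 0.34 × 0.038 = 0.01292
Total = 0.10727.
P(S2 | evidence) = 0.0465 / 0.10727 ≈ 0.433.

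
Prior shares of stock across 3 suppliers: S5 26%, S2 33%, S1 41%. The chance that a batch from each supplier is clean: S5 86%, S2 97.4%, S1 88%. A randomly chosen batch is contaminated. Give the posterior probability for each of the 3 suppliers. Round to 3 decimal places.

Taking complements, P(contaminated | each) = S5 0.14, S2 0.026, S1 0.12.
Unnormalized posteriors (prior × likelihood):
  S5: 0.26 × 0.14 = 0.0364
  S2: 0.33 × 0.026 = 0.00858
  S1: 0.41 × 0.12 = 0.0492
Normalizing constant = 0.09418.
P(S5 | contaminated) = 0.0364/0.09418 ≈ 0.386
P(S2 | contaminated) = 0.00858/0.09418 ≈ 0.091
P(S1 | contaminated) = 0.0492/0.09418 ≈ 0.522

S5 0.386, S2 0.091, S1 0.522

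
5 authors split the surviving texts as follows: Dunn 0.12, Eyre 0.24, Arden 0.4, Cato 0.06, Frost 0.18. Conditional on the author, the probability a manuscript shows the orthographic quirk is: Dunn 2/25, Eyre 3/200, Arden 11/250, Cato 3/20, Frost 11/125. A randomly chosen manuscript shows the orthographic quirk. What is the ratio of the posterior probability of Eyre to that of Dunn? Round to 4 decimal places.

Compute prior × likelihood for every hypothesis:
  Dunn: 0.12 × 0.08 = 0.0096
  Eyre: 0.24 × 0.015 = 0.0036
  Arden: 0.4 × 0.044 = 0.0176
  Cato: 0.06 × 0.15 = 0.009
  Frost: 0.18 × 0.088 = 0.01584
Total = 0.05564.
The ratio is 0.0036 / 0.0096 (the normalizer cancels) = 0.3750.

0.3750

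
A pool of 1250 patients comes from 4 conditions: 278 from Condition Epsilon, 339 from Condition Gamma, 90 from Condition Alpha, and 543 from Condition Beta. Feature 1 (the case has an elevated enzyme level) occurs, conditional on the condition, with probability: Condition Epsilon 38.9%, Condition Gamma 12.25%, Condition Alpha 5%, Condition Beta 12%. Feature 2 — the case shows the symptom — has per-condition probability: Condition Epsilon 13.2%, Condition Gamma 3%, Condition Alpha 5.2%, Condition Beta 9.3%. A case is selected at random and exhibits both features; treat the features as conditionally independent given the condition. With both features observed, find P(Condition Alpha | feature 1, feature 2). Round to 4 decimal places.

0.0107

Prior × likelihood for each hypothesis:
  Condition Epsilon: 0.2224 × 0.389 × 0.132 = 0.0114197952
  Condition Gamma: 0.2712 × 0.1225 × 0.03 = 0.00099666
  Condition Alpha: 0.072 × 0.05 × 0.052 = 0.0001872
  Condition Beta: 0.4344 × 0.12 × 0.093 = 0.004847904
Sum = 0.0174515592.
P(Condition Alpha | evidence) = 0.0001872 / 0.0174515592 ≈ 0.0107.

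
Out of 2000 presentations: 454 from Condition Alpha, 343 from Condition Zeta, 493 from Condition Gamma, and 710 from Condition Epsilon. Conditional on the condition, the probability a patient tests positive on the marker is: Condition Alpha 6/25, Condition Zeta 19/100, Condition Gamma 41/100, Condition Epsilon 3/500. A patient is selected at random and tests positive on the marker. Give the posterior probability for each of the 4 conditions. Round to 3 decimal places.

Condition Alpha 0.286, Condition Zeta 0.171, Condition Gamma 0.531, Condition Epsilon 0.011

Unnormalized posteriors (prior × likelihood):
  Condition Alpha: 0.227 × 0.24 = 0.05448
  Condition Zeta: 0.1715 × 0.19 = 0.032585
  Condition Gamma: 0.2465 × 0.41 = 0.101065
  Condition Epsilon: 0.355 × 0.006 = 0.00213
Total = 0.19026.
P(Condition Alpha | marker-positive) = 0.05448/0.19026 ≈ 0.286
P(Condition Zeta | marker-positive) = 0.032585/0.19026 ≈ 0.171
P(Condition Gamma | marker-positive) = 0.101065/0.19026 ≈ 0.531
P(Condition Epsilon | marker-positive) = 0.00213/0.19026 ≈ 0.011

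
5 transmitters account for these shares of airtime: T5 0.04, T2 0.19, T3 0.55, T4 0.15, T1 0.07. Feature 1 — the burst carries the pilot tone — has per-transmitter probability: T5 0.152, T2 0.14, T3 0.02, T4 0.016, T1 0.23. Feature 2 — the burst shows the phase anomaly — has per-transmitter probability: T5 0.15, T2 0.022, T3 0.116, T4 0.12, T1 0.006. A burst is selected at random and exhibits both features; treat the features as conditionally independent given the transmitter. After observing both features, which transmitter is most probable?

T3

Compute prior × likelihood for every hypothesis:
  T5: 0.04 × 0.152 × 0.15 = 0.000912
  T2: 0.19 × 0.14 × 0.022 = 0.0005852
  T3: 0.55 × 0.02 × 0.116 = 0.001276
  T4: 0.15 × 0.016 × 0.12 = 0.000288
  T1: 0.07 × 0.23 × 0.006 = 0.0000966
Normalizing constant = 0.0031578.
Largest term belongs to T3, so T3 is most probable.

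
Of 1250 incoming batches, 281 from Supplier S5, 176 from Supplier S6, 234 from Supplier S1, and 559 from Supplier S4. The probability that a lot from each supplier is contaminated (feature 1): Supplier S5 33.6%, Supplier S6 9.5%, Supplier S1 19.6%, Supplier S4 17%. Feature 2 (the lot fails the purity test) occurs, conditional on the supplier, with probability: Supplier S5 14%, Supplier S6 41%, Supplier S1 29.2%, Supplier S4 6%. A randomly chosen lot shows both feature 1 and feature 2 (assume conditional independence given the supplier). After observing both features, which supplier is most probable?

Supplier S1

Prior × likelihood for each hypothesis:
  Supplier S5: 0.2248 × 0.336 × 0.14 = 0.010574592
  Supplier S6: 0.1408 × 0.095 × 0.41 = 0.00548416
  Supplier S1: 0.1872 × 0.196 × 0.292 = 0.0107138304
  Supplier S4: 0.4472 × 0.17 × 0.06 = 0.00456144
Normalizing constant = 0.0313340224.
Largest term belongs to Supplier S1, so Supplier S1 is most probable.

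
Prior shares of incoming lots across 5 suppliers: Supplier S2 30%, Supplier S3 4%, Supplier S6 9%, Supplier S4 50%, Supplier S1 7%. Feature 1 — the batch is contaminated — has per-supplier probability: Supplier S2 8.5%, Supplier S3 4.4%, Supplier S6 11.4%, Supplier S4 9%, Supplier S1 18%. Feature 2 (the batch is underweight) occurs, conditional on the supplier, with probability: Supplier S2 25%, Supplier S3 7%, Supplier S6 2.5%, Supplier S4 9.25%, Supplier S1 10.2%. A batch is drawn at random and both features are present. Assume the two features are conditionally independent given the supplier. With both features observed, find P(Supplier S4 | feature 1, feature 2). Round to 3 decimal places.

Unnormalized posteriors (prior × likelihood):
  Supplier S2: 0.3 × 0.085 × 0.25 = 0.006375
  Supplier S3: 0.04 × 0.044 × 0.07 = 0.0001232
  Supplier S6: 0.09 × 0.114 × 0.025 = 0.0002565
  Supplier S4: 0.5 × 0.09 × 0.0925 = 0.0041625
  Supplier S1: 0.07 × 0.18 × 0.102 = 0.0012852
Sum = 0.0122024.
P(Supplier S4 | evidence) = 0.0041625 / 0.0122024 ≈ 0.341.

0.341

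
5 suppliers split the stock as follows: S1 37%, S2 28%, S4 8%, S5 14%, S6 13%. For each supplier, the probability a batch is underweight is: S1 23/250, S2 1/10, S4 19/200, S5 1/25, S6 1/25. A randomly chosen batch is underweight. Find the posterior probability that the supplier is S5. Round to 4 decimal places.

0.0696

Unnormalized posteriors (prior × likelihood):
  S1: 0.37 × 0.092 = 0.03404
  S2: 0.28 × 0.1 = 0.028
  S4: 0.08 × 0.095 = 0.0076
  S5: 0.14 × 0.04 = 0.0056
  S6: 0.13 × 0.04 = 0.0052
Sum = 0.08044.
P(S5 | evidence) = 0.0056 / 0.08044 ≈ 0.0696.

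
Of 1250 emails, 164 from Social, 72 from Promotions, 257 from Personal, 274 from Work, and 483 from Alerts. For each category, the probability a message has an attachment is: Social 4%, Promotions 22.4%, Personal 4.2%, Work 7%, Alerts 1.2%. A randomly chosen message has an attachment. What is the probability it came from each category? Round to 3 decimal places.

Compute prior × likelihood for every hypothesis:
  Social: 0.1312 × 0.04 = 0.005248
  Promotions: 0.0576 × 0.224 = 0.0129024
  Personal: 0.2056 × 0.042 = 0.0086352
  Work: 0.2192 × 0.07 = 0.015344
  Alerts: 0.3864 × 0.012 = 0.0046368
Sum = 0.0467664.
P(Social | attachment) = 0.005248/0.0467664 ≈ 0.112
P(Promotions | attachment) = 0.0129024/0.0467664 ≈ 0.276
P(Personal | attachment) = 0.0086352/0.0467664 ≈ 0.185
P(Work | attachment) = 0.015344/0.0467664 ≈ 0.328
P(Alerts | attachment) = 0.0046368/0.0467664 ≈ 0.099
(Check: 0.112+0.276+0.185+0.328+0.099 = 1.000.)

Social 0.112, Promotions 0.276, Personal 0.185, Work 0.328, Alerts 0.099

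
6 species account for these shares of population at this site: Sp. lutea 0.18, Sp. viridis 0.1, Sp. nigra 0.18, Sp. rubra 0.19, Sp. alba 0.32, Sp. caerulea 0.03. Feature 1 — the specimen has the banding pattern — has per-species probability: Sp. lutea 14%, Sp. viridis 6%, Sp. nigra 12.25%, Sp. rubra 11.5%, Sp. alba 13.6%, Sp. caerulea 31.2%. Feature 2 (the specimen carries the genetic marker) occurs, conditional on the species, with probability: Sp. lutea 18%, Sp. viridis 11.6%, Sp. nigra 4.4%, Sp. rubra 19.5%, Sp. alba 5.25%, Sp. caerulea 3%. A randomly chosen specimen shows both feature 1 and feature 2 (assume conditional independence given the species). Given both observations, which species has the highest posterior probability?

Compute prior × likelihood for every hypothesis:
  Sp. lutea: 0.18 × 0.14 × 0.18 = 0.004536
  Sp. viridis: 0.1 × 0.06 × 0.116 = 0.000696
  Sp. nigra: 0.18 × 0.1225 × 0.044 = 0.0009702
  Sp. rubra: 0.19 × 0.115 × 0.195 = 0.00426075
  Sp. alba: 0.32 × 0.136 × 0.0525 = 0.0022848
  Sp. caerulea: 0.03 × 0.312 × 0.03 = 0.0002808
Sum = 0.01302855.
Largest term belongs to Sp. lutea, so Sp. lutea is most probable.

Sp. lutea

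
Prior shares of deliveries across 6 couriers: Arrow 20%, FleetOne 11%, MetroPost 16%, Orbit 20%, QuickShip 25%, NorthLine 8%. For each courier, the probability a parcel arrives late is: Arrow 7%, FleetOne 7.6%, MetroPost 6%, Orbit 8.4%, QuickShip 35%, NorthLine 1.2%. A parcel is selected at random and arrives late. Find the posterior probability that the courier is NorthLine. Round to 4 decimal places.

0.0070

Compute prior × likelihood for every hypothesis:
  Arrow: 0.2 × 0.07 = 0.014
  FleetOne: 0.11 × 0.076 = 0.00836
  MetroPost: 0.16 × 0.06 = 0.0096
  Orbit: 0.2 × 0.084 = 0.0168
  QuickShip: 0.25 × 0.35 = 0.0875
  NorthLine: 0.08 × 0.012 = 0.00096
Sum = 0.13722.
P(NorthLine | evidence) = 0.00096 / 0.13722 ≈ 0.0070.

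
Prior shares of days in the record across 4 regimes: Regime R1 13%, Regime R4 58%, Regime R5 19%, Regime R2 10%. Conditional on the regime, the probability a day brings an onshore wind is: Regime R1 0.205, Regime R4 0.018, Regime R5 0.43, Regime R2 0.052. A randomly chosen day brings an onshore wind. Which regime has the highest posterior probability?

Regime R5

Compute prior × likelihood for every hypothesis:
  Regime R1: 0.13 × 0.205 = 0.02665
  Regime R4: 0.58 × 0.018 = 0.01044
  Regime R5: 0.19 × 0.43 = 0.0817
  Regime R2: 0.1 × 0.052 = 0.0052
Normalizing constant = 0.12399.
Largest term belongs to Regime R5, so Regime R5 is most probable.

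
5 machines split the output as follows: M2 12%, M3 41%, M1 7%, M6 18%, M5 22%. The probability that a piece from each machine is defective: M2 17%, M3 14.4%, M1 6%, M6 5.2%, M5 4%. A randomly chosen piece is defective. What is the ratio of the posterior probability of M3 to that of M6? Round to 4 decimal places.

Prior × likelihood for each hypothesis:
  M2: 0.12 × 0.17 = 0.0204
  M3: 0.41 × 0.144 = 0.05904
  M1: 0.07 × 0.06 = 0.0042
  M6: 0.18 × 0.052 = 0.00936
  M5: 0.22 × 0.04 = 0.0088
Normalizing constant = 0.1018.
The ratio is 0.05904 / 0.00936 (the normalizer cancels) = 6.3077.

6.3077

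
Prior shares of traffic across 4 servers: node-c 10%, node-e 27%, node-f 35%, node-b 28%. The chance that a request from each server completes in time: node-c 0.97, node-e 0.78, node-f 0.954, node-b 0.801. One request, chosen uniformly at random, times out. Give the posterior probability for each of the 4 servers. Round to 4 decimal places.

node-c 0.0224, node-e 0.4426, node-f 0.1200, node-b 0.4151

Taking complements, P(timeout | each) = node-c 0.03, node-e 0.22, node-f 0.046, node-b 0.199.
Unnormalized posteriors (prior × likelihood):
  node-c: 0.1 × 0.03 = 0.003
  node-e: 0.27 × 0.22 = 0.0594
  node-f: 0.35 × 0.046 = 0.0161
  node-b: 0.28 × 0.199 = 0.05572
Total = 0.13422.
P(node-c | timeout) = 0.003/0.13422 ≈ 0.0224
P(node-e | timeout) = 0.0594/0.13422 ≈ 0.4426
P(node-f | timeout) = 0.0161/0.13422 ≈ 0.1200
P(node-b | timeout) = 0.05572/0.13422 ≈ 0.4151
(Check: 0.0224+0.4426+0.1200+0.4151 = 1.0001.)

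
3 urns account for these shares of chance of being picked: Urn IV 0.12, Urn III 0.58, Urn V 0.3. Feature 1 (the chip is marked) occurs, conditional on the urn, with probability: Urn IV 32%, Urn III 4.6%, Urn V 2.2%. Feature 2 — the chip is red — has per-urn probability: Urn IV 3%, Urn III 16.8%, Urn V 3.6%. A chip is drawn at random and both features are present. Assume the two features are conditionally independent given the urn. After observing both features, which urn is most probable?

Urn III

Compute prior × likelihood for every hypothesis:
  Urn IV: 0.12 × 0.32 × 0.03 = 0.001152
  Urn III: 0.58 × 0.046 × 0.168 = 0.00448224
  Urn V: 0.3 × 0.022 × 0.036 = 0.0002376
Normalizing constant = 0.00587184.
Largest term belongs to Urn III, so Urn III is most probable.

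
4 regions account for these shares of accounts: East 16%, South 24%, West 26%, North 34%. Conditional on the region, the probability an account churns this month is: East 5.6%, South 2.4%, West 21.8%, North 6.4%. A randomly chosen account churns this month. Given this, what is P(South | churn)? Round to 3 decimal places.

0.062

By Bayes' rule, posterior ∝ prior × likelihood:
  East: 0.16 × 0.056 = 0.00896
  South: 0.24 × 0.024 = 0.00576
  West: 0.26 × 0.218 = 0.05668
  North: 0.34 × 0.064 = 0.02176
Normalizing constant = 0.09316.
P(South | evidence) = 0.00576 / 0.09316 ≈ 0.062.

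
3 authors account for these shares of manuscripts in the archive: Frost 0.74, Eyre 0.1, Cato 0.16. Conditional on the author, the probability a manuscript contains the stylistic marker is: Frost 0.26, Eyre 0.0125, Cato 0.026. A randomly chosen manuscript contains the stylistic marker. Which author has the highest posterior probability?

Unnormalized posteriors (prior × likelihood):
  Frost: 0.74 × 0.26 = 0.1924
  Eyre: 0.1 × 0.0125 = 0.00125
  Cato: 0.16 × 0.026 = 0.00416
Total = 0.19781.
Largest term belongs to Frost, so Frost is most probable.

Frost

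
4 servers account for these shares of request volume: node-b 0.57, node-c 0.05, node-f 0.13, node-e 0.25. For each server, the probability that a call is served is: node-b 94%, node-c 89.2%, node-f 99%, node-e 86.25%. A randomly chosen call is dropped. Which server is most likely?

node-e

Taking complements, P(dropped | each) = node-b 0.06, node-c 0.108, node-f 0.01, node-e 0.1375.
Compute prior × likelihood for every hypothesis:
  node-b: 0.57 × 0.06 = 0.0342
  node-c: 0.05 × 0.108 = 0.0054
  node-f: 0.13 × 0.01 = 0.0013
  node-e: 0.25 × 0.1375 = 0.034375
Normalizing constant = 0.075275.
Largest term belongs to node-e, so node-e is most probable.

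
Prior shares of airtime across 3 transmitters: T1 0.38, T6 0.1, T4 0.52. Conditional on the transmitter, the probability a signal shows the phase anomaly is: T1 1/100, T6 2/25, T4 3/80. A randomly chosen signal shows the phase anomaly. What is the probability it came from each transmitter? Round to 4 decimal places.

T1 0.1214, T6 0.2556, T4 0.6230

Prior × likelihood for each hypothesis:
  T1: 0.38 × 0.01 = 0.0038
  T6: 0.1 × 0.08 = 0.008
  T4: 0.52 × 0.0375 = 0.0195
Sum = 0.0313.
P(T1 | anomaly) = 0.0038/0.0313 ≈ 0.1214
P(T6 | anomaly) = 0.008/0.0313 ≈ 0.2556
P(T4 | anomaly) = 0.0195/0.0313 ≈ 0.6230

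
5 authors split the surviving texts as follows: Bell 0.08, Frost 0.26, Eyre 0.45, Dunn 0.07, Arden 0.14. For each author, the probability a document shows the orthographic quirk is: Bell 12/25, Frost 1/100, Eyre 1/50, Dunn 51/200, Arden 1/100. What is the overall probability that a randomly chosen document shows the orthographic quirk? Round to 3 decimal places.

By Bayes' rule, posterior ∝ prior × likelihood:
  Bell: 0.08 × 0.48 = 0.0384
  Frost: 0.26 × 0.01 = 0.0026
  Eyre: 0.45 × 0.02 = 0.009
  Dunn: 0.07 × 0.255 = 0.01785
  Arden: 0.14 × 0.01 = 0.0014
P(quirk) = 0.0384 + 0.0026 + 0.009 + 0.01785 + 0.0014 = 0.06925 → 0.069.

0.069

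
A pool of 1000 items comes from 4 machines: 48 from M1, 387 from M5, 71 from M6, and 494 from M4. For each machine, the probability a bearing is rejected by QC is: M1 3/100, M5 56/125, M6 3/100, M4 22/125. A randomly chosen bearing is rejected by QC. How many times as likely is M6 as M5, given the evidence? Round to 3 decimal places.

Compute prior × likelihood for every hypothesis:
  M1: 0.048 × 0.03 = 0.00144
  M5: 0.387 × 0.448 = 0.173376
  M6: 0.071 × 0.03 = 0.00213
  M4: 0.494 × 0.176 = 0.086944
Normalizing constant = 0.26389.
The ratio is 0.00213 / 0.173376 (the normalizer cancels) = 0.012.

0.012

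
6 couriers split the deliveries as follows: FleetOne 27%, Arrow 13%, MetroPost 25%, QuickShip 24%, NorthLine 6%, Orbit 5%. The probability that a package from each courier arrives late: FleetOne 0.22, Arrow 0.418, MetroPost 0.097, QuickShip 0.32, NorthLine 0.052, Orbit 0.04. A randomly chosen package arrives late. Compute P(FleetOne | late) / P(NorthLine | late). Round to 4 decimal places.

19.0385

Unnormalized posteriors (prior × likelihood):
  FleetOne: 0.27 × 0.22 = 0.0594
  Arrow: 0.13 × 0.418 = 0.05434
  MetroPost: 0.25 × 0.097 = 0.02425
  QuickShip: 0.24 × 0.32 = 0.0768
  NorthLine: 0.06 × 0.052 = 0.00312
  Orbit: 0.05 × 0.04 = 0.002
Total = 0.21991.
The ratio is 0.0594 / 0.00312 (the normalizer cancels) = 19.0385.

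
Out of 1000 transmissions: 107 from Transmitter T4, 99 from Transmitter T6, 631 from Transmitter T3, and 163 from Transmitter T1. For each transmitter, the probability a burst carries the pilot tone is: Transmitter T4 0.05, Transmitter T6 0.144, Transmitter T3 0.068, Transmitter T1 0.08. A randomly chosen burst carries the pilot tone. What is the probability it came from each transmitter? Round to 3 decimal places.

Compute prior × likelihood for every hypothesis:
  Transmitter T4: 0.107 × 0.05 = 0.00535
  Transmitter T6: 0.099 × 0.144 = 0.014256
  Transmitter T3: 0.631 × 0.068 = 0.042908
  Transmitter T1: 0.163 × 0.08 = 0.01304
Total = 0.075554.
P(Transmitter T4 | pilot) = 0.00535/0.075554 ≈ 0.071
P(Transmitter T6 | pilot) = 0.014256/0.075554 ≈ 0.189
P(Transmitter T3 | pilot) = 0.042908/0.075554 ≈ 0.568
P(Transmitter T1 | pilot) = 0.01304/0.075554 ≈ 0.173

Transmitter T4 0.071, Transmitter T6 0.189, Transmitter T3 0.568, Transmitter T1 0.173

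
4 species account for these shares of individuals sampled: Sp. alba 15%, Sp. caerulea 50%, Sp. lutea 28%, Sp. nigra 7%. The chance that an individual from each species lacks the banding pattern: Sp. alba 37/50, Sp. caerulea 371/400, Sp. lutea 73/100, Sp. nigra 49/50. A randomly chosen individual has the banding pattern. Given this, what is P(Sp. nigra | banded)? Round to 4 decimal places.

0.0092

Taking complements, P(banded | each) = Sp. alba 0.26, Sp. caerulea 0.0725, Sp. lutea 0.27, Sp. nigra 0.02.
Unnormalized posteriors (prior × likelihood):
  Sp. alba: 0.15 × 0.26 = 0.039
  Sp. caerulea: 0.5 × 0.0725 = 0.03625
  Sp. lutea: 0.28 × 0.27 = 0.0756
  Sp. nigra: 0.07 × 0.02 = 0.0014
Normalizing constant = 0.15225.
P(Sp. nigra | evidence) = 0.0014 / 0.15225 ≈ 0.0092.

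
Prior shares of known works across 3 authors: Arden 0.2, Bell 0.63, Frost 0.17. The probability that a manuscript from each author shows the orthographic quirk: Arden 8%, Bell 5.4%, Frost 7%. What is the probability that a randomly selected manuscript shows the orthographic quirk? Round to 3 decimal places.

0.062

Prior × likelihood for each hypothesis:
  Arden: 0.2 × 0.08 = 0.016
  Bell: 0.63 × 0.054 = 0.03402
  Frost: 0.17 × 0.07 = 0.0119
P(quirk) = 0.016 + 0.03402 + 0.0119 = 0.06192 → 0.062.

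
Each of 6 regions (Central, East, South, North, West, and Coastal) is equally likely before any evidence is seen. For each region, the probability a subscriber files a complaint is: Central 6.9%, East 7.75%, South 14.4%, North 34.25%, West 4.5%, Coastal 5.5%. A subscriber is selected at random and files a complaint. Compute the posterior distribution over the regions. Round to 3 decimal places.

Since the prior is uniform, the posterior is proportional to the likelihood:
  Central: 0.069
  East: 0.0775
  South: 0.144
  North: 0.3425
  West: 0.045
  Coastal: 0.055
Total = 0.733.
P(Central | complaint) = 0.069/0.733 ≈ 0.094
P(East | complaint) = 0.0775/0.733 ≈ 0.106
P(South | complaint) = 0.144/0.733 ≈ 0.196
P(North | complaint) = 0.3425/0.733 ≈ 0.467
P(West | complaint) = 0.045/0.733 ≈ 0.061
P(Coastal | complaint) = 0.055/0.733 ≈ 0.075
(Check: 0.094+0.106+0.196+0.467+0.061+0.075 = 0.999.)

Central 0.094, East 0.106, South 0.196, North 0.467, West 0.061, Coastal 0.075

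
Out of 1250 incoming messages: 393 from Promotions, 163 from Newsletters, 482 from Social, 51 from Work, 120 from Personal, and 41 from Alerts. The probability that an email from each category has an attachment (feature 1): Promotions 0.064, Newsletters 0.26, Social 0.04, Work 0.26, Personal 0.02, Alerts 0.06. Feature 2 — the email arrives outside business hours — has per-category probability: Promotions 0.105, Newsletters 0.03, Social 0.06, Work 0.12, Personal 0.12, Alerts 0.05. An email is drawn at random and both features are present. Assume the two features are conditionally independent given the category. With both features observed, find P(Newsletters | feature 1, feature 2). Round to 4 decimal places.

By Bayes' rule, posterior ∝ prior × likelihood:
  Promotions: 0.3144 × 0.064 × 0.105 = 0.002112768
  Newsletters: 0.1304 × 0.26 × 0.03 = 0.00101712
  Social: 0.3856 × 0.04 × 0.06 = 0.00092544
  Work: 0.0408 × 0.26 × 0.12 = 0.00127296
  Personal: 0.096 × 0.02 × 0.12 = 0.0002304
  Alerts: 0.0328 × 0.06 × 0.05 = 0.0000984
Total = 0.005657088.
P(Newsletters | evidence) = 0.00101712 / 0.005657088 ≈ 0.1798.

0.1798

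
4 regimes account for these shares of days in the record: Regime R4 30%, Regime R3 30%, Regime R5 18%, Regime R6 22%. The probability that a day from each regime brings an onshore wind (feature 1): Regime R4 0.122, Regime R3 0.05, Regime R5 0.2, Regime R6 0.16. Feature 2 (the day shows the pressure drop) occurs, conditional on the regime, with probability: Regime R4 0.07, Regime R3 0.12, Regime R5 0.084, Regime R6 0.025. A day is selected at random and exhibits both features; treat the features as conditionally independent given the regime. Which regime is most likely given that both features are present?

Regime R5

Prior × likelihood for each hypothesis:
  Regime R4: 0.3 × 0.122 × 0.07 = 0.002562
  Regime R3: 0.3 × 0.05 × 0.12 = 0.0018
  Regime R5: 0.18 × 0.2 × 0.084 = 0.003024
  Regime R6: 0.22 × 0.16 × 0.025 = 0.00088
Normalizing constant = 0.008266.
Largest term belongs to Regime R5, so Regime R5 is most probable.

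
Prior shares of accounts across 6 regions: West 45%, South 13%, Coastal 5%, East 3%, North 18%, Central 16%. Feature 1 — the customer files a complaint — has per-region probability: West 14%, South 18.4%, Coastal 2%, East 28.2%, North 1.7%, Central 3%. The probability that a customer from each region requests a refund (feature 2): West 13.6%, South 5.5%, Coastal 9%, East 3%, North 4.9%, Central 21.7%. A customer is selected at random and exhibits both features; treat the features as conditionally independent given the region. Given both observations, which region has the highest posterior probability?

Prior × likelihood for each hypothesis:
  West: 0.45 × 0.14 × 0.136 = 0.008568
  South: 0.13 × 0.184 × 0.055 = 0.0013156
  Coastal: 0.05 × 0.02 × 0.09 = 0.00009
  East: 0.03 × 0.282 × 0.03 = 0.0002538
  North: 0.18 × 0.017 × 0.049 = 0.00014994
  Central: 0.16 × 0.03 × 0.217 = 0.0010416
Normalizing constant = 0.01141894.
Largest term belongs to West, so West is most probable.

West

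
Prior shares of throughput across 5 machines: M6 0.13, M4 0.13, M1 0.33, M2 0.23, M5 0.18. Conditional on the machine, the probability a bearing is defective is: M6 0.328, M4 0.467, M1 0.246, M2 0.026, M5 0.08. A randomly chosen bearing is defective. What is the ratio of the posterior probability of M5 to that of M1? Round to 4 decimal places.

Unnormalized posteriors (prior × likelihood):
  M6: 0.13 × 0.328 = 0.04264
  M4: 0.13 × 0.467 = 0.06071
  M1: 0.33 × 0.246 = 0.08118
  M2: 0.23 × 0.026 = 0.00598
  M5: 0.18 × 0.08 = 0.0144
Total = 0.20491.
The ratio is 0.0144 / 0.08118 (the normalizer cancels) = 0.1774.

0.1774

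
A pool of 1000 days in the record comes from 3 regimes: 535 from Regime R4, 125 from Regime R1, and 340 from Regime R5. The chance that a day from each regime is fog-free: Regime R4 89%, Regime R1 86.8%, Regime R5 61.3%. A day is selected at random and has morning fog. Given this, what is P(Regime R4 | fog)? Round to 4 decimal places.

Taking complements, P(fog | each) = Regime R4 0.11, Regime R1 0.132, Regime R5 0.387.
Prior × likelihood for each hypothesis:
  Regime R4: 0.535 × 0.11 = 0.05885
  Regime R1: 0.125 × 0.132 = 0.0165
  Regime R5: 0.34 × 0.387 = 0.13158
Sum = 0.20693.
P(Regime R4 | evidence) = 0.05885 / 0.20693 ≈ 0.2844.

0.2844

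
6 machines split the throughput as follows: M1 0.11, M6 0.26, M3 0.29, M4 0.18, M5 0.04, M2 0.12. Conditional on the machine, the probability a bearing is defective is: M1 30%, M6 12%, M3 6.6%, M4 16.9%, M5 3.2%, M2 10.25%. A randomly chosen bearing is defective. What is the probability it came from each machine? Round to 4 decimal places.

M1 0.2591, M6 0.2450, M3 0.1503, M4 0.2389, M5 0.0101, M2 0.0966

By Bayes' rule, posterior ∝ prior × likelihood:
  M1: 0.11 × 0.3 = 0.033
  M6: 0.26 × 0.12 = 0.0312
  M3: 0.29 × 0.066 = 0.01914
  M4: 0.18 × 0.169 = 0.03042
  M5: 0.04 × 0.032 = 0.00128
  M2: 0.12 × 0.1025 = 0.0123
Normalizing constant = 0.12734.
P(M1 | defective) = 0.033/0.12734 ≈ 0.2591
P(M6 | defective) = 0.0312/0.12734 ≈ 0.2450
P(M3 | defective) = 0.01914/0.12734 ≈ 0.1503
P(M4 | defective) = 0.03042/0.12734 ≈ 0.2389
P(M5 | defective) = 0.00128/0.12734 ≈ 0.0101
P(M2 | defective) = 0.0123/0.12734 ≈ 0.0966
(Check: 0.2591+0.2450+0.1503+0.2389+0.0101+0.0966 = 1.0000.)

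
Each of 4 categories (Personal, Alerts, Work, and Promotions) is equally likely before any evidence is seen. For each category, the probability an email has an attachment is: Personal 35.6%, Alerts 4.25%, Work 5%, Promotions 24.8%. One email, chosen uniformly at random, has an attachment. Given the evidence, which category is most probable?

Since the prior is uniform, the posterior is proportional to the likelihood:
  Personal: 0.356
  Alerts: 0.0425
  Work: 0.05
  Promotions: 0.248
Total = 0.6965.
Largest term belongs to Personal, so Personal is most probable.

Personal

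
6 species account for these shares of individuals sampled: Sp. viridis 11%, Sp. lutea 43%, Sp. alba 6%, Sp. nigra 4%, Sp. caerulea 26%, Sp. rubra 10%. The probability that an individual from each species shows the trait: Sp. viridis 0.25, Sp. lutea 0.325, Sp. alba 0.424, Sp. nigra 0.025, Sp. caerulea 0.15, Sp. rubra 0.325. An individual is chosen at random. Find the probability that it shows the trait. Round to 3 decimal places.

0.265

Unnormalized posteriors (prior × likelihood):
  Sp. viridis: 0.11 × 0.25 = 0.0275
  Sp. lutea: 0.43 × 0.325 = 0.13975
  Sp. alba: 0.06 × 0.424 = 0.02544
  Sp. nigra: 0.04 × 0.025 = 0.001
  Sp. caerulea: 0.26 × 0.15 = 0.039
  Sp. rubra: 0.1 × 0.325 = 0.0325
P(trait) = 0.0275 + 0.13975 + 0.02544 + 0.001 + 0.039 + 0.0325 = 0.26519 → 0.265.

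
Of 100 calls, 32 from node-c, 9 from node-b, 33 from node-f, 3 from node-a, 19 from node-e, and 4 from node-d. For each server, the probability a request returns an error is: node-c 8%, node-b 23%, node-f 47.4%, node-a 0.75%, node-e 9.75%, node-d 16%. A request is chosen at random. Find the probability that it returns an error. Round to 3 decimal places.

Compute prior × likelihood for every hypothesis:
  node-c: 0.32 × 0.08 = 0.0256
  node-b: 0.09 × 0.23 = 0.0207
  node-f: 0.33 × 0.474 = 0.15642
  node-a: 0.03 × 0.0075 = 0.000225
  node-e: 0.19 × 0.0975 = 0.018525
  node-d: 0.04 × 0.16 = 0.0064
P(error) = 0.0256 + 0.0207 + 0.15642 + 0.000225 + 0.018525 + 0.0064 = 0.22787 → 0.228.

0.228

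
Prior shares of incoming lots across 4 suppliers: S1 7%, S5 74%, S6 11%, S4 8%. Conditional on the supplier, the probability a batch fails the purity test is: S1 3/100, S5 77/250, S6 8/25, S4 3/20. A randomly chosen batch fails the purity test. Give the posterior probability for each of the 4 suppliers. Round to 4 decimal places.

By Bayes' rule, posterior ∝ prior × likelihood:
  S1: 0.07 × 0.03 = 0.0021
  S5: 0.74 × 0.308 = 0.22792
  S6: 0.11 × 0.32 = 0.0352
  S4: 0.08 × 0.15 = 0.012
Total = 0.27722.
P(S1 | off-spec) = 0.0021/0.27722 ≈ 0.0076
P(S5 | off-spec) = 0.22792/0.27722 ≈ 0.8222
P(S6 | off-spec) = 0.0352/0.27722 ≈ 0.1270
P(S4 | off-spec) = 0.012/0.27722 ≈ 0.0433

S1 0.0076, S5 0.8222, S6 0.1270, S4 0.0433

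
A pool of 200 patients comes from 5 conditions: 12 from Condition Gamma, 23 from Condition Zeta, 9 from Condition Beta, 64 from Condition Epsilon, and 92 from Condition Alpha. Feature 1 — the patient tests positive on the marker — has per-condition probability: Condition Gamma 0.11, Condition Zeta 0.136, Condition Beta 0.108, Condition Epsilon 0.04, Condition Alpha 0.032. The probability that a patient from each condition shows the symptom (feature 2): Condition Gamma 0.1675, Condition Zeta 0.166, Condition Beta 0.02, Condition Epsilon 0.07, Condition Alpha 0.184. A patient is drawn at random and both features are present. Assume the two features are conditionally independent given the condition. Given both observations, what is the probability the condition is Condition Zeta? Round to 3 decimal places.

By Bayes' rule, posterior ∝ prior × likelihood:
  Condition Gamma: 0.06 × 0.11 × 0.1675 = 0.0011055
  Condition Zeta: 0.115 × 0.136 × 0.166 = 0.00259624
  Condition Beta: 0.045 × 0.108 × 0.02 = 0.0000972
  Condition Epsilon: 0.32 × 0.04 × 0.07 = 0.000896
  Condition Alpha: 0.46 × 0.032 × 0.184 = 0.00270848
Normalizing constant = 0.00740342.
P(Condition Zeta | evidence) = 0.00259624 / 0.00740342 ≈ 0.351.

0.351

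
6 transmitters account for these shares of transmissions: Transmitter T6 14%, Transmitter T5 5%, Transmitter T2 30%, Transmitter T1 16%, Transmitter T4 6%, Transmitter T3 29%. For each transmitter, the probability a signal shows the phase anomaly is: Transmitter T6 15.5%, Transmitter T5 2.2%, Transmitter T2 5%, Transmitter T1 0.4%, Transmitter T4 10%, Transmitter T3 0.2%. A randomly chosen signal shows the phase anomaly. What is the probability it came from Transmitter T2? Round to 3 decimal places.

Prior × likelihood for each hypothesis:
  Transmitter T6: 0.14 × 0.155 = 0.0217
  Transmitter T5: 0.05 × 0.022 = 0.0011
  Transmitter T2: 0.3 × 0.05 = 0.015
  Transmitter T1: 0.16 × 0.004 = 0.00064
  Transmitter T4: 0.06 × 0.1 = 0.006
  Transmitter T3: 0.29 × 0.002 = 0.00058
Normalizing constant = 0.04502.
P(Transmitter T2 | evidence) = 0.015 / 0.04502 ≈ 0.333.

0.333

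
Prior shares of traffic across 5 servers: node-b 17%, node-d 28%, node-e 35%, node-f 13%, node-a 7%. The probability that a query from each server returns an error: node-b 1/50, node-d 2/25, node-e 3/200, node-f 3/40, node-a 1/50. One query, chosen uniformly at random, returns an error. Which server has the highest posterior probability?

Compute prior × likelihood for every hypothesis:
  node-b: 0.17 × 0.02 = 0.0034
  node-d: 0.28 × 0.08 = 0.0224
  node-e: 0.35 × 0.015 = 0.00525
  node-f: 0.13 × 0.075 = 0.00975
  node-a: 0.07 × 0.02 = 0.0014
Total = 0.0422.
Largest term belongs to node-d, so node-d is most probable.

node-d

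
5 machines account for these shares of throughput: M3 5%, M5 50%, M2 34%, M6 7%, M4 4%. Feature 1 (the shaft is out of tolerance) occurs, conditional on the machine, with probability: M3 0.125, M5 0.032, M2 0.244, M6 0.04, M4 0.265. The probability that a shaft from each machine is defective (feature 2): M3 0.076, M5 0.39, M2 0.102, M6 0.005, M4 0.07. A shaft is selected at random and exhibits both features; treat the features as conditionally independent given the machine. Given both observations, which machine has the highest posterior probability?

Compute prior × likelihood for every hypothesis:
  M3: 0.05 × 0.125 × 0.076 = 0.000475
  M5: 0.5 × 0.032 × 0.39 = 0.00624
  M2: 0.34 × 0.244 × 0.102 = 0.00846192
  M6: 0.07 × 0.04 × 0.005 = 0.000014
  M4: 0.04 × 0.265 × 0.07 = 0.000742
Normalizing constant = 0.01593292.
Largest term belongs to M2, so M2 is most probable.

M2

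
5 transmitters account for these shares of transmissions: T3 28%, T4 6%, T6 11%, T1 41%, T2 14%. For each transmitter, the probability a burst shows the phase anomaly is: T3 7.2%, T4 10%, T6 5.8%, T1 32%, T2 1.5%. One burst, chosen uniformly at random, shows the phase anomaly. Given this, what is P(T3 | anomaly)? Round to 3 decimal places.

0.122

Unnormalized posteriors (prior × likelihood):
  T3: 0.28 × 0.072 = 0.02016
  T4: 0.06 × 0.1 = 0.006
  T6: 0.11 × 0.058 = 0.00638
  T1: 0.41 × 0.32 = 0.1312
  T2: 0.14 × 0.015 = 0.0021
Normalizing constant = 0.16584.
P(T3 | evidence) = 0.02016 / 0.16584 ≈ 0.122.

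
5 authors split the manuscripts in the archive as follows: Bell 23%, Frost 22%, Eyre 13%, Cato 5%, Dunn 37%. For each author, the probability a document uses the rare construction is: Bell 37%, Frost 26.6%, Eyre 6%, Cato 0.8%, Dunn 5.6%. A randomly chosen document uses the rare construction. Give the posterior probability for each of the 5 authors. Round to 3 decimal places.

Bell 0.493, Frost 0.339, Eyre 0.045, Cato 0.002, Dunn 0.120

Unnormalized posteriors (prior × likelihood):
  Bell: 0.23 × 0.37 = 0.0851
  Frost: 0.22 × 0.266 = 0.05852
  Eyre: 0.13 × 0.06 = 0.0078
  Cato: 0.05 × 0.008 = 0.0004
  Dunn: 0.37 × 0.056 = 0.02072
Normalizing constant = 0.17254.
P(Bell | rare-form) = 0.0851/0.17254 ≈ 0.493
P(Frost | rare-form) = 0.05852/0.17254 ≈ 0.339
P(Eyre | rare-form) = 0.0078/0.17254 ≈ 0.045
P(Cato | rare-form) = 0.0004/0.17254 ≈ 0.002
P(Dunn | rare-form) = 0.02072/0.17254 ≈ 0.120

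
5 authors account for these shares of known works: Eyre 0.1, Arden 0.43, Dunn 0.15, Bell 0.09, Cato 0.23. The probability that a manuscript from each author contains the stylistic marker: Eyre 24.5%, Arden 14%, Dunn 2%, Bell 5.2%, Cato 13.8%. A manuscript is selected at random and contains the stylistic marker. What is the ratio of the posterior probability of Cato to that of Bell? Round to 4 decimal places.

6.7821

Unnormalized posteriors (prior × likelihood):
  Eyre: 0.1 × 0.245 = 0.0245
  Arden: 0.43 × 0.14 = 0.0602
  Dunn: 0.15 × 0.02 = 0.003
  Bell: 0.09 × 0.052 = 0.00468
  Cato: 0.23 × 0.138 = 0.03174
Normalizing constant = 0.12412.
The ratio is 0.03174 / 0.00468 (the normalizer cancels) = 6.7821.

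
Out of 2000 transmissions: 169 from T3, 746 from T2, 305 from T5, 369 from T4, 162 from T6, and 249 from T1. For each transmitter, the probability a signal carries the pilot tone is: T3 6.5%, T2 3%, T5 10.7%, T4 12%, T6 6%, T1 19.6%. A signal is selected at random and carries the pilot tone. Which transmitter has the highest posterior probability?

T1

Unnormalized posteriors (prior × likelihood):
  T3: 0.0845 × 0.065 = 0.0054925
  T2: 0.373 × 0.03 = 0.01119
  T5: 0.1525 × 0.107 = 0.0163175
  T4: 0.1845 × 0.12 = 0.02214
  T6: 0.081 × 0.06 = 0.00486
  T1: 0.1245 × 0.196 = 0.024402
Normalizing constant = 0.084402.
Largest term belongs to T1, so T1 is most probable.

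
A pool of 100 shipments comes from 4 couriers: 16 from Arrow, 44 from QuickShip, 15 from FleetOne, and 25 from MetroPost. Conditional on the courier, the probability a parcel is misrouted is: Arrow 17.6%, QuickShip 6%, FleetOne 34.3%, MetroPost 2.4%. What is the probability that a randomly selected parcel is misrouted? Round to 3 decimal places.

By Bayes' rule, posterior ∝ prior × likelihood:
  Arrow: 0.16 × 0.176 = 0.02816
  QuickShip: 0.44 × 0.06 = 0.0264
  FleetOne: 0.15 × 0.343 = 0.05145
  MetroPost: 0.25 × 0.024 = 0.006
P(misrouted) = 0.02816 + 0.0264 + 0.05145 + 0.006 = 0.11201 → 0.112.

0.112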